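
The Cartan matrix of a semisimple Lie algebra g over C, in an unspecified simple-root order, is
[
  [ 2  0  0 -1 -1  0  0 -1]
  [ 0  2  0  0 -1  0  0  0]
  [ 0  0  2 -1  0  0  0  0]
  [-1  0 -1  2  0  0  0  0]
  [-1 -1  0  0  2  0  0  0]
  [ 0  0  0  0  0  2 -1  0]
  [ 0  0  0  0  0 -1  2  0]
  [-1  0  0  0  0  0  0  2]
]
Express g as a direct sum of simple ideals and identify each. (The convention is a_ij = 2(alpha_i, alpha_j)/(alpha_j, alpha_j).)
A_2 ⊕ E_6

The diagram associated to this matrix has two connected components: the simple roots {alpha_6, alpha_7} form a chain of 2 nodes with single edges (A_2), and {alpha_1, alpha_2, alpha_3, alpha_4, alpha_5, alpha_8} form a chain of 5 nodes with one extra node attached to the third node from one end (E_6). A semisimple Lie algebra decomposes uniquely as the direct sum of simple ideals, one per connected component of its Dynkin diagram, so g ≅ A_2 ⊕ E_6 (dimension 8 + 78 = 86).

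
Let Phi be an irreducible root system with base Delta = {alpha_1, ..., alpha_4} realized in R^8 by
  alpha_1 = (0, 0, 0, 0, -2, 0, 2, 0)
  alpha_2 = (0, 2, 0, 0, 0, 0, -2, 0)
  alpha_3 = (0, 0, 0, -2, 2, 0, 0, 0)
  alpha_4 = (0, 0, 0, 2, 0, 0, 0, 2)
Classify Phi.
A4

Compute the Cartan integers a_ij = 2(alpha_i, alpha_j)/(alpha_j, alpha_j); the resulting 4x4 Cartan matrix is
[[2, -1, -1, 0], [-1, 2, 0, 0], [-1, 0, 2, -1], [0, 0, -1, 2]].
All simple roots have the same length, so the diagram is simply laced. The associated Dynkin diagram is a chain of 4 nodes with single edges (A_4), so the type is A_4 (the algebra sl(5)).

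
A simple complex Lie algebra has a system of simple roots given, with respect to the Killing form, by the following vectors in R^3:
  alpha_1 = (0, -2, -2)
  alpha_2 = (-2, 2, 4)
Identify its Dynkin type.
Compute the Cartan integers a_ij = 2(alpha_i, alpha_j)/(alpha_j, alpha_j); the resulting 2x2 Cartan matrix is
[[2, -1], [-3, 2]].
The roots have two lengths (squared-length ratio 3:1); the short ones are alpha_{1}. The associated Dynkin diagram is two nodes joined by a triple edge (G_2), so the type is G_2.

G_2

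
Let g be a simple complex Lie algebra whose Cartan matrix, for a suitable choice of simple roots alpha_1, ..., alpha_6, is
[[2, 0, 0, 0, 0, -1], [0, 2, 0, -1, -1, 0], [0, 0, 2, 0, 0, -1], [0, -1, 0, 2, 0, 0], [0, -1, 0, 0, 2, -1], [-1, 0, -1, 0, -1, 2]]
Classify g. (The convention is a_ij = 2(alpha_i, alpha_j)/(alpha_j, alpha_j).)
type D_6

The matrix has rank 6 with 2's on the diagonal. Reading the off-diagonal entries as Dynkin edges (a single edge where a_ij = a_ji = -1; a double or triple edge where a_ij * a_ji = 2 or 3), the diagram is a chain of 4 nodes with a fork of two nodes at one end (D_6). One simple-root ordering that puts it in standard form is (alpha_4, alpha_2, alpha_5, alpha_6, alpha_3, alpha_1). So the algebra is type D_6, i.e. so(12).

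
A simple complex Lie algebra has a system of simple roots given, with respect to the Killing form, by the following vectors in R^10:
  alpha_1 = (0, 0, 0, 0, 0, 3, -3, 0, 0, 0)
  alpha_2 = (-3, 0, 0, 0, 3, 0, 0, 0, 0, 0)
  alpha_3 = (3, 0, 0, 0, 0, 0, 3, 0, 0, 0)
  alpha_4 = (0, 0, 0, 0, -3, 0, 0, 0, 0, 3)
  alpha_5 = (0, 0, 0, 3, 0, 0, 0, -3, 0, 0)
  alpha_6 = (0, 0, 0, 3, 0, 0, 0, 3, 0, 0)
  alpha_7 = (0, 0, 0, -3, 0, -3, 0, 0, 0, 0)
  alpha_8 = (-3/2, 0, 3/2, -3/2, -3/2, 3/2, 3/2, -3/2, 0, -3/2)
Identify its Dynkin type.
E_8

Compute the Cartan integers a_ij = 2(alpha_i, alpha_j)/(alpha_j, alpha_j); the resulting 8x8 Cartan matrix is
[[2, 0, -1, 0, 0, 0, -1, 0], [0, 2, -1, -1, 0, 0, 0, 0], [-1, -1, 2, 0, 0, 0, 0, 0], [0, -1, 0, 2, 0, 0, 0, 0], [0, 0, 0, 0, 2, 0, -1, 0], [0, 0, 0, 0, 0, 2, -1, -1], [-1, 0, 0, 0, -1, -1, 2, 0], [0, 0, 0, 0, 0, -1, 0, 2]].
All simple roots have the same length, so the diagram is simply laced. The associated Dynkin diagram is a chain of 7 nodes with one extra node attached to the third node from one end (E_8), so the type is E_8.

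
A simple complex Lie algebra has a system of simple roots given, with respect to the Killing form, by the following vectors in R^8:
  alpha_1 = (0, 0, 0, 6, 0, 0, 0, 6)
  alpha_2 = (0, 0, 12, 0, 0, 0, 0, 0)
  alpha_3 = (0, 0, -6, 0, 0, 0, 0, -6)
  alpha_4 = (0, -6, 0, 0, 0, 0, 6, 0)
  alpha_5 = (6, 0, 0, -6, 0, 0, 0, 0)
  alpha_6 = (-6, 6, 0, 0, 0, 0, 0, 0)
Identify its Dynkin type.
Compute the Cartan integers a_ij = 2(alpha_i, alpha_j)/(alpha_j, alpha_j); the resulting 6x6 Cartan matrix is
[[2, 0, -1, 0, -1, 0], [0, 2, -2, 0, 0, 0], [-1, -1, 2, 0, 0, 0], [0, 0, 0, 2, 0, -1], [-1, 0, 0, 0, 2, -1], [0, 0, 0, -1, -1, 2]].
The roots have two lengths (squared-length ratio 2:1); the short ones are alpha_{1,3,4,5,6}. The associated Dynkin diagram is a chain of 6 nodes with a double edge at one end; the terminal node there is the unique long simple root (C_6), so the type is C_6 (the algebra sp(12)).

C_6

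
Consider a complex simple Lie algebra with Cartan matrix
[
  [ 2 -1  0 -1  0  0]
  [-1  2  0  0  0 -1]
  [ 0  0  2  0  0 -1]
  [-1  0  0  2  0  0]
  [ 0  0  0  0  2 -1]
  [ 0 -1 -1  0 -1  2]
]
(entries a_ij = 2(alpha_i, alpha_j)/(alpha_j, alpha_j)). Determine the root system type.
D_6

The matrix has rank 6 with 2's on the diagonal. Reading the off-diagonal entries as Dynkin edges (a single edge where a_ij = a_ji = -1; a double or triple edge where a_ij * a_ji = 2 or 3), the diagram is a chain of 4 nodes with a fork of two nodes at one end (D_6). One simple-root ordering that puts it in standard form is (alpha_4, alpha_1, alpha_2, alpha_6, alpha_3, alpha_5). So the algebra is type D_6, i.e. so(12).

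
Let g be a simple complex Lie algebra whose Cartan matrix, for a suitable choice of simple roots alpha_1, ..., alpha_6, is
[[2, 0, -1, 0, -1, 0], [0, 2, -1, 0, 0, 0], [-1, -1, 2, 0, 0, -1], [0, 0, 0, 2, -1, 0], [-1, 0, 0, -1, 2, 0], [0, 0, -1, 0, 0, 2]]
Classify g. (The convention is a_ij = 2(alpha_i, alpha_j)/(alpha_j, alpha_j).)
D6

The matrix has rank 6 with 2's on the diagonal. Reading the off-diagonal entries as Dynkin edges (a single edge where a_ij = a_ji = -1; a double or triple edge where a_ij * a_ji = 2 or 3), the diagram is a chain of 4 nodes with a fork of two nodes at one end (D_6). One simple-root ordering that puts it in standard form is (alpha_4, alpha_5, alpha_1, alpha_3, alpha_2, alpha_6). So the algebra is type D_6, i.e. so(12).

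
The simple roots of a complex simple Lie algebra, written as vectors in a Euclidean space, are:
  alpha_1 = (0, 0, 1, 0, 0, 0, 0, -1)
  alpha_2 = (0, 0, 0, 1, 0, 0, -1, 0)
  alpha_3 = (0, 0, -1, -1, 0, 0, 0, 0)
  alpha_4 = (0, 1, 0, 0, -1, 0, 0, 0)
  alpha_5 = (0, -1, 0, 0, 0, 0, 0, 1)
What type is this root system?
Compute the Cartan integers a_ij = 2(alpha_i, alpha_j)/(alpha_j, alpha_j); the resulting 5x5 Cartan matrix is
[[2, 0, -1, 0, -1], [0, 2, -1, 0, 0], [-1, -1, 2, 0, 0], [0, 0, 0, 2, -1], [-1, 0, 0, -1, 2]].
All simple roots have the same length, so the diagram is simply laced. The associated Dynkin diagram is a chain of 5 nodes with single edges (A_5), so the type is A_5 (the algebra sl(6)).

type A_5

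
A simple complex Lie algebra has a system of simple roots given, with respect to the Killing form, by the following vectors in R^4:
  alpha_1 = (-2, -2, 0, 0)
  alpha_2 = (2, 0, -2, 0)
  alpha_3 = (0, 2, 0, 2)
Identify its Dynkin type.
Compute the Cartan integers a_ij = 2(alpha_i, alpha_j)/(alpha_j, alpha_j); the resulting 3x3 Cartan matrix is
[[2, -1, -1], [-1, 2, 0], [-1, 0, 2]].
All simple roots have the same length, so the diagram is simply laced. The associated Dynkin diagram is a chain of 3 nodes with single edges (A_3), so the type is A_3 (the algebra sl(4)).

A_3 (sl(4))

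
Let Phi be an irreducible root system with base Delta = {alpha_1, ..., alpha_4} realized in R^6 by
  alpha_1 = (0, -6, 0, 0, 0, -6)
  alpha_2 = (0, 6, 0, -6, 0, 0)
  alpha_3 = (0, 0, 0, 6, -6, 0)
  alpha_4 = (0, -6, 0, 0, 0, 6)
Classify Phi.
D_4 (so(8))

Compute the Cartan integers a_ij = 2(alpha_i, alpha_j)/(alpha_j, alpha_j); the resulting 4x4 Cartan matrix is
[[2, -1, 0, 0], [-1, 2, -1, -1], [0, -1, 2, 0], [0, -1, 0, 2]].
All simple roots have the same length, so the diagram is simply laced. The associated Dynkin diagram is a chain of 2 nodes with a fork of two nodes at one end (D_4), so the type is D_4 (the algebra so(8)).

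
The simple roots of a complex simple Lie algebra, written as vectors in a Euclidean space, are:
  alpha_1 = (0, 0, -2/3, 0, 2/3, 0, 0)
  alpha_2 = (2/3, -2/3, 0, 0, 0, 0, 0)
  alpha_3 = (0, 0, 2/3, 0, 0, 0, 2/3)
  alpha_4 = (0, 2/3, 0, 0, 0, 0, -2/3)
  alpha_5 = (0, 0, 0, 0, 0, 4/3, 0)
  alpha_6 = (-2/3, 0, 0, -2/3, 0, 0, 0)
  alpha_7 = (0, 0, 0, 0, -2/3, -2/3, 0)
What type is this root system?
Compute the Cartan integers a_ij = 2(alpha_i, alpha_j)/(alpha_j, alpha_j); the resulting 7x7 Cartan matrix is
[[2, 0, -1, 0, 0, 0, -1], [0, 2, 0, -1, 0, -1, 0], [-1, 0, 2, -1, 0, 0, 0], [0, -1, -1, 2, 0, 0, 0], [0, 0, 0, 0, 2, 0, -2], [0, -1, 0, 0, 0, 2, 0], [-1, 0, 0, 0, -1, 0, 2]].
The roots have two lengths (squared-length ratio 2:1); the short ones are alpha_{1,2,3,4,6,7}. The associated Dynkin diagram is a chain of 7 nodes with a double edge at one end; the terminal node there is the unique long simple root (C_7), so the type is C_7 (the algebra sp(14)).

C_7 (sp(14))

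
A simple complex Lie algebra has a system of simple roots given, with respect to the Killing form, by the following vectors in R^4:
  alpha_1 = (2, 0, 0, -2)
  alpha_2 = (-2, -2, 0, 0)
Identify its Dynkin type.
Compute the Cartan integers a_ij = 2(alpha_i, alpha_j)/(alpha_j, alpha_j); the resulting 2x2 Cartan matrix is
[[2, -1], [-1, 2]].
All simple roots have the same length, so the diagram is simply laced. The associated Dynkin diagram is a chain of 2 nodes with single edges (A_2), so the type is A_2 (the algebra sl(3)).

type A_2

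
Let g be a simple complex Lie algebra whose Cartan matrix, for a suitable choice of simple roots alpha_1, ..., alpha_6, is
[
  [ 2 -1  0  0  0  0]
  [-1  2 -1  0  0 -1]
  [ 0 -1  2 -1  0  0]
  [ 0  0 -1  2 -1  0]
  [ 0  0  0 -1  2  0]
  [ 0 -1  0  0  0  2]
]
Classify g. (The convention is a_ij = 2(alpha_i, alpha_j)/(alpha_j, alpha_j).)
The matrix has rank 6 with 2's on the diagonal. Reading the off-diagonal entries as Dynkin edges (a single edge where a_ij = a_ji = -1; a double or triple edge where a_ij * a_ji = 2 or 3), the diagram is a chain of 4 nodes with a fork of two nodes at one end (D_6). One simple-root ordering that puts it in standard form is (alpha_5, alpha_4, alpha_3, alpha_2, alpha_1, alpha_6). So the algebra is type D_6, i.e. so(12).

type D_6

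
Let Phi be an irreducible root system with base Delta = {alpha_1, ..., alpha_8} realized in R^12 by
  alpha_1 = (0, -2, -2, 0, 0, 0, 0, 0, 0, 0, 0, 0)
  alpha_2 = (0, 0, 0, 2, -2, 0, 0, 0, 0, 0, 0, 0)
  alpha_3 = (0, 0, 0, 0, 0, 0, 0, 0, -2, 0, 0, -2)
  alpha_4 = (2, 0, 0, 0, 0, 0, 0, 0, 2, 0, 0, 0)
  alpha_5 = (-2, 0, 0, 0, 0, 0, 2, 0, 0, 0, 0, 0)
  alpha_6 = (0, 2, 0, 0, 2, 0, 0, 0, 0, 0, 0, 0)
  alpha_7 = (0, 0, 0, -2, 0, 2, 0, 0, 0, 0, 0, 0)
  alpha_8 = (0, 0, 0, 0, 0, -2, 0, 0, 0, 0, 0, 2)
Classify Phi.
A_8 (sl(9))

Compute the Cartan integers a_ij = 2(alpha_i, alpha_j)/(alpha_j, alpha_j); the resulting 8x8 Cartan matrix is
[[2, 0, 0, 0, 0, -1, 0, 0], [0, 2, 0, 0, 0, -1, -1, 0], [0, 0, 2, -1, 0, 0, 0, -1], [0, 0, -1, 2, -1, 0, 0, 0], [0, 0, 0, -1, 2, 0, 0, 0], [-1, -1, 0, 0, 0, 2, 0, 0], [0, -1, 0, 0, 0, 0, 2, -1], [0, 0, -1, 0, 0, 0, -1, 2]].
All simple roots have the same length, so the diagram is simply laced. The associated Dynkin diagram is a chain of 8 nodes with single edges (A_8), so the type is A_8 (the algebra sl(9)).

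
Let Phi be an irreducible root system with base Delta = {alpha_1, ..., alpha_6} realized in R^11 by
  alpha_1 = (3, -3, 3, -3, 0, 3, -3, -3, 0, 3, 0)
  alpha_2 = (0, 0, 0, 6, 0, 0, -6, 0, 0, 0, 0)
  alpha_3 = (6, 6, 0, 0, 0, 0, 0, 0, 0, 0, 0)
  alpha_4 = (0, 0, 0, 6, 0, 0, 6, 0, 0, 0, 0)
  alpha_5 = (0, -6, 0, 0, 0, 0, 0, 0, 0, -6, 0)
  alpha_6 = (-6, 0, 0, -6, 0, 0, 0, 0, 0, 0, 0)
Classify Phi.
E_6

Compute the Cartan integers a_ij = 2(alpha_i, alpha_j)/(alpha_j, alpha_j); the resulting 6x6 Cartan matrix is
[[2, 0, 0, -1, 0, 0], [0, 2, 0, 0, 0, -1], [0, 0, 2, 0, -1, -1], [-1, 0, 0, 2, 0, -1], [0, 0, -1, 0, 2, 0], [0, -1, -1, -1, 0, 2]].
All simple roots have the same length, so the diagram is simply laced. The associated Dynkin diagram is a chain of 5 nodes with one extra node attached to the third node from one end (E_6), so the type is E_6.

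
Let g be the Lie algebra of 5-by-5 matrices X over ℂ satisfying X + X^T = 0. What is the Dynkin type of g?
type B_2

This is so(5) with 5 odd, which has dimension 5(5-1)/2 = 10 and rank (5-1)/2 = 2. In the classification of classical Lie algebras, the orthogonal algebra so(2n+1) in an odd number of variables has type B_n; here n = 2, so the Dynkin diagram is a chain of 2 nodes with a double edge at one end; the terminal node there is the unique short simple root (B_2). Hence the type is B_2.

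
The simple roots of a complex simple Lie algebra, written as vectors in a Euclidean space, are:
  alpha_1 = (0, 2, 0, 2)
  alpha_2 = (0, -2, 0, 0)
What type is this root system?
Compute the Cartan integers a_ij = 2(alpha_i, alpha_j)/(alpha_j, alpha_j); the resulting 2x2 Cartan matrix is
[[2, -2], [-1, 2]].
The roots have two lengths (squared-length ratio 2:1); the short ones are alpha_{2}. The associated Dynkin diagram is a chain of 2 nodes with a double edge at one end; the terminal node there is the unique short simple root (B_2), so the type is B_2 (the algebra so(5)).

type B_2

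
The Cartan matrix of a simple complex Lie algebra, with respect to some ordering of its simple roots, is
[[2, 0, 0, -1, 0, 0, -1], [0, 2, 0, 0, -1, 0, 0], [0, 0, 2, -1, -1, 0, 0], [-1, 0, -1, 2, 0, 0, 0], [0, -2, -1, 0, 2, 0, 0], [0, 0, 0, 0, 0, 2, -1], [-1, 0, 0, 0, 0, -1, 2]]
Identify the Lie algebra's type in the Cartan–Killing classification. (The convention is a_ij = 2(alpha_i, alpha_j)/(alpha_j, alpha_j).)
The matrix has rank 7 with 2's on the diagonal. Reading the off-diagonal entries as Dynkin edges (a single edge where a_ij = a_ji = -1; a double or triple edge where a_ij * a_ji = 2 or 3), the diagram is a chain of 7 nodes with a double edge at one end; the terminal node there is the unique short simple root (B_7). One simple-root ordering that puts it in standard form is (alpha_6, alpha_7, alpha_1, alpha_4, alpha_3, alpha_5, alpha_2). So the algebra is type B_7, i.e. so(15).

B7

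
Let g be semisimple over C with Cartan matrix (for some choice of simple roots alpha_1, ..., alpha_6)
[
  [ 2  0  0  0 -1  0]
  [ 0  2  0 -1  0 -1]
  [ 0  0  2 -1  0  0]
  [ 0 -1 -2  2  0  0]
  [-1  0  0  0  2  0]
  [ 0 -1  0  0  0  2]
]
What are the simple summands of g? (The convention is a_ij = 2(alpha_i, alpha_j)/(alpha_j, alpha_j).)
A_2 ⊕ B_4

The diagram associated to this matrix has two connected components: the simple roots {alpha_1, alpha_5} form a chain of 2 nodes with single edges (A_2), and {alpha_2, alpha_3, alpha_4, alpha_6} form a chain of 4 nodes with a double edge at one end; the terminal node there is the unique short simple root (B_4). A semisimple Lie algebra decomposes uniquely as the direct sum of simple ideals, one per connected component of its Dynkin diagram, so g ≅ A_2 ⊕ B_4 (dimension 8 + 36 = 44).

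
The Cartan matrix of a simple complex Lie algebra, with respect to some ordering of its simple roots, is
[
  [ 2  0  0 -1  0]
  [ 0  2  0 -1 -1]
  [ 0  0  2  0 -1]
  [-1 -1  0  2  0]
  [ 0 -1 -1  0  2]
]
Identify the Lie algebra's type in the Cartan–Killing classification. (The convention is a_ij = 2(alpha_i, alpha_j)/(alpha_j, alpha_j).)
type A_5

The matrix has rank 5 with 2's on the diagonal. Reading the off-diagonal entries as Dynkin edges (a single edge where a_ij = a_ji = -1; a double or triple edge where a_ij * a_ji = 2 or 3), the diagram is a chain of 5 nodes with single edges (A_5). One simple-root ordering that puts it in standard form is (alpha_1, alpha_4, alpha_2, alpha_5, alpha_3). So the algebra is type A_5, i.e. sl(6).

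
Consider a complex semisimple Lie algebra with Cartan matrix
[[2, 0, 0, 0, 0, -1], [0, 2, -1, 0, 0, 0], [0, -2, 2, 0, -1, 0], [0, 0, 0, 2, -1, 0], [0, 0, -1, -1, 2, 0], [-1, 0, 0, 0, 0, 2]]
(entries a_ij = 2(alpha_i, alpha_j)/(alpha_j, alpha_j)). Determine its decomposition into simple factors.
type A_2 + type B_4

The diagram associated to this matrix has two connected components: the simple roots {alpha_1, alpha_6} form a chain of 2 nodes with single edges (A_2), and {alpha_2, alpha_3, alpha_4, alpha_5} form a chain of 4 nodes with a double edge at one end; the terminal node there is the unique short simple root (B_4). A semisimple Lie algebra decomposes uniquely as the direct sum of simple ideals, one per connected component of its Dynkin diagram, so g ≅ A_2 ⊕ B_4 (dimension 8 + 36 = 44).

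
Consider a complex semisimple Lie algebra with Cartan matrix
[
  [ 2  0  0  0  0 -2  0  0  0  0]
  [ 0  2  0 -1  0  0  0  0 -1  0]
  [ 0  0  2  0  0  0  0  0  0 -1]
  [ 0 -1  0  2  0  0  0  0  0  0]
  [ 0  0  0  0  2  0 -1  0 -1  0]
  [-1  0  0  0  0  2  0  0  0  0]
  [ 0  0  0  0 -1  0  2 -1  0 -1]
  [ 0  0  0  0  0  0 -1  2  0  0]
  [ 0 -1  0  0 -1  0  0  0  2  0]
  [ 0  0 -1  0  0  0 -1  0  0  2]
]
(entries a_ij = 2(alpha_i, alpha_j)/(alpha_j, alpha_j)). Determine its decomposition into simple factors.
B_2 ⊕ E_8

The diagram associated to this matrix has two connected components: the simple roots {alpha_1, alpha_6} form a chain of 2 nodes with a double edge at one end; the terminal node there is the unique short simple root (B_2), and {alpha_2, alpha_3, alpha_4, alpha_5, alpha_7, alpha_8, alpha_9, alpha_10} form a chain of 7 nodes with one extra node attached to the third node from one end (E_8). A semisimple Lie algebra decomposes uniquely as the direct sum of simple ideals, one per connected component of its Dynkin diagram, so g ≅ B_2 ⊕ E_8 (dimension 10 + 248 = 258).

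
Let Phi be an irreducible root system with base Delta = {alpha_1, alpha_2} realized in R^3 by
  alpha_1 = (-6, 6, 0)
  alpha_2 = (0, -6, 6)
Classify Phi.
type A_2

Compute the Cartan integers a_ij = 2(alpha_i, alpha_j)/(alpha_j, alpha_j); the resulting 2x2 Cartan matrix is
[[2, -1], [-1, 2]].
All simple roots have the same length, so the diagram is simply laced. The associated Dynkin diagram is a chain of 2 nodes with single edges (A_2), so the type is A_2 (the algebra sl(3)).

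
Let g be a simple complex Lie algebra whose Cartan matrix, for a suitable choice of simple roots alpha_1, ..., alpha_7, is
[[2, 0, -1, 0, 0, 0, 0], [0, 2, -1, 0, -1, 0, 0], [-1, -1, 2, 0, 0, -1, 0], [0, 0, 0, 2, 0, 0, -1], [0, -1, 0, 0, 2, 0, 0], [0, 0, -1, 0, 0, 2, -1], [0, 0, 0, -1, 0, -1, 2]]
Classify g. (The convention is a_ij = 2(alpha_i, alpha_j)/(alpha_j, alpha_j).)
type E_7

The matrix has rank 7 with 2's on the diagonal. Reading the off-diagonal entries as Dynkin edges (a single edge where a_ij = a_ji = -1; a double or triple edge where a_ij * a_ji = 2 or 3), the diagram is a chain of 6 nodes with one extra node attached to the third node from one end (E_7). One simple-root ordering that puts it in standard form is (alpha_5, alpha_1, alpha_2, alpha_3, alpha_6, alpha_7, alpha_4). So the algebra is type E_7.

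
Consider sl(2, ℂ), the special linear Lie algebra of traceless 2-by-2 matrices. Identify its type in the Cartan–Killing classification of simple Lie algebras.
A_1

This is sl(2), which has dimension 2^2 - 1 = 3 and rank 2 - 1 = 1 (a Cartan subalgebra is the diagonal traceless matrices). In the classification of classical Lie algebras, the special linear algebra sl(n+1) has type A_n; here n = 1, so the Dynkin diagram is a chain of 1 nodes with single edges (A_1). Hence the type is A_1.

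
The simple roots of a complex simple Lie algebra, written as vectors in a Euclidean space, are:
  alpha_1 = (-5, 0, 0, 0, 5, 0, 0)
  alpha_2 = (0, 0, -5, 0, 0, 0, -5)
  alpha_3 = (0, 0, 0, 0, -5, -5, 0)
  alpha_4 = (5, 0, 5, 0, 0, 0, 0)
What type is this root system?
Compute the Cartan integers a_ij = 2(alpha_i, alpha_j)/(alpha_j, alpha_j); the resulting 4x4 Cartan matrix is
[[2, 0, -1, -1], [0, 2, 0, -1], [-1, 0, 2, 0], [-1, -1, 0, 2]].
All simple roots have the same length, so the diagram is simply laced. The associated Dynkin diagram is a chain of 4 nodes with single edges (A_4), so the type is A_4 (the algebra sl(5)).

A_4 (sl(5))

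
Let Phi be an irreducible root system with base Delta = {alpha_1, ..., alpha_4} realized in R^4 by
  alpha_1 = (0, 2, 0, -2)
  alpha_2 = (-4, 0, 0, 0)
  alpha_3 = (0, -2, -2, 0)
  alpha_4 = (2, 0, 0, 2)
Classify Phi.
C_4 (sp(8))

Compute the Cartan integers a_ij = 2(alpha_i, alpha_j)/(alpha_j, alpha_j); the resulting 4x4 Cartan matrix is
[[2, 0, -1, -1], [0, 2, 0, -2], [-1, 0, 2, 0], [-1, -1, 0, 2]].
The roots have two lengths (squared-length ratio 2:1); the short ones are alpha_{1,3,4}. The associated Dynkin diagram is a chain of 4 nodes with a double edge at one end; the terminal node there is the unique long simple root (C_4), so the type is C_4 (the algebra sp(8)).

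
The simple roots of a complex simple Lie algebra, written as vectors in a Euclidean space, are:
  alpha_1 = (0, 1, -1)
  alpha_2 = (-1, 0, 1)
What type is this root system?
A_2 (sl(3))

Compute the Cartan integers a_ij = 2(alpha_i, alpha_j)/(alpha_j, alpha_j); the resulting 2x2 Cartan matrix is
[[2, -1], [-1, 2]].
All simple roots have the same length, so the diagram is simply laced. The associated Dynkin diagram is a chain of 2 nodes with single edges (A_2), so the type is A_2 (the algebra sl(3)).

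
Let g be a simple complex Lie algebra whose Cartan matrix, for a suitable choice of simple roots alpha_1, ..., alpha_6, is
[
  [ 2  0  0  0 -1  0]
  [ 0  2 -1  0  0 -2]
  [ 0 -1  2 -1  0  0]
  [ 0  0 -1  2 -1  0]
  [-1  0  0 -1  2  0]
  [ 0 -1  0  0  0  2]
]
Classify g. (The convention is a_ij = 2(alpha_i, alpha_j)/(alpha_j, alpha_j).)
B_6 (so(13))

The matrix has rank 6 with 2's on the diagonal. Reading the off-diagonal entries as Dynkin edges (a single edge where a_ij = a_ji = -1; a double or triple edge where a_ij * a_ji = 2 or 3), the diagram is a chain of 6 nodes with a double edge at one end; the terminal node there is the unique short simple root (B_6). One simple-root ordering that puts it in standard form is (alpha_1, alpha_5, alpha_4, alpha_3, alpha_2, alpha_6). So the algebra is type B_6, i.e. so(13).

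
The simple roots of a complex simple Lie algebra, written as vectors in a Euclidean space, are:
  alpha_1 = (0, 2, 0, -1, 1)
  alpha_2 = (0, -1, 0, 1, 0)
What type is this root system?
Compute the Cartan integers a_ij = 2(alpha_i, alpha_j)/(alpha_j, alpha_j); the resulting 2x2 Cartan matrix is
[[2, -3], [-1, 2]].
The roots have two lengths (squared-length ratio 3:1); the short ones are alpha_{2}. The associated Dynkin diagram is two nodes joined by a triple edge (G_2), so the type is G_2.

G2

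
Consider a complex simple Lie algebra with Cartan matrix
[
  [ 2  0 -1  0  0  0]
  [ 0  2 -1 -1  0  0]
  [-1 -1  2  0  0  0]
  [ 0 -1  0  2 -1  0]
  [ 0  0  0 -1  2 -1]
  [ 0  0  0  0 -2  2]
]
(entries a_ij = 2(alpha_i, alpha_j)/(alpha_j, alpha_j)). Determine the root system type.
C6

The matrix has rank 6 with 2's on the diagonal. Reading the off-diagonal entries as Dynkin edges (a single edge where a_ij = a_ji = -1; a double or triple edge where a_ij * a_ji = 2 or 3), the diagram is a chain of 6 nodes with a double edge at one end; the terminal node there is the unique long simple root (C_6). One simple-root ordering that puts it in standard form is (alpha_1, alpha_3, alpha_2, alpha_4, alpha_5, alpha_6). So the algebra is type C_6, i.e. sp(12).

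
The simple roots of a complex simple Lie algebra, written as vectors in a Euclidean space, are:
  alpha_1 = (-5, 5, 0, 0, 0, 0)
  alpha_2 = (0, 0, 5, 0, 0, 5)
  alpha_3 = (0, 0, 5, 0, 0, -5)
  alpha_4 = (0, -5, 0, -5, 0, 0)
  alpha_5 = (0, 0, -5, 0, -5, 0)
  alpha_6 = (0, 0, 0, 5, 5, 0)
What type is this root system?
Compute the Cartan integers a_ij = 2(alpha_i, alpha_j)/(alpha_j, alpha_j); the resulting 6x6 Cartan matrix is
[[2, 0, 0, -1, 0, 0], [0, 2, 0, 0, -1, 0], [0, 0, 2, 0, -1, 0], [-1, 0, 0, 2, 0, -1], [0, -1, -1, 0, 2, -1], [0, 0, 0, -1, -1, 2]].
All simple roots have the same length, so the diagram is simply laced. The associated Dynkin diagram is a chain of 4 nodes with a fork of two nodes at one end (D_6), so the type is D_6 (the algebra so(12)).

D_6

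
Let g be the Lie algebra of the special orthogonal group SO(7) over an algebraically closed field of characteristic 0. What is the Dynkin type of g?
This is so(7) with 7 odd, which has dimension 7(7-1)/2 = 21 and rank (7-1)/2 = 3. In the classification of classical Lie algebras, the orthogonal algebra so(2n+1) in an odd number of variables has type B_n; here n = 3, so the Dynkin diagram is a chain of 3 nodes with a double edge at one end; the terminal node there is the unique short simple root (B_3). Hence the type is B_3.

B_3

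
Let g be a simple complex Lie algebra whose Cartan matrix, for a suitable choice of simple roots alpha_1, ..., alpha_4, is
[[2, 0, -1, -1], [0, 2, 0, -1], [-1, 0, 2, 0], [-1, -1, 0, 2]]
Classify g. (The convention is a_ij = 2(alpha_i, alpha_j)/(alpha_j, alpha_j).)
A_4

The matrix has rank 4 with 2's on the diagonal. Reading the off-diagonal entries as Dynkin edges (a single edge where a_ij = a_ji = -1; a double or triple edge where a_ij * a_ji = 2 or 3), the diagram is a chain of 4 nodes with single edges (A_4). One simple-root ordering that puts it in standard form is (alpha_2, alpha_4, alpha_1, alpha_3). So the algebra is type A_4, i.e. sl(5).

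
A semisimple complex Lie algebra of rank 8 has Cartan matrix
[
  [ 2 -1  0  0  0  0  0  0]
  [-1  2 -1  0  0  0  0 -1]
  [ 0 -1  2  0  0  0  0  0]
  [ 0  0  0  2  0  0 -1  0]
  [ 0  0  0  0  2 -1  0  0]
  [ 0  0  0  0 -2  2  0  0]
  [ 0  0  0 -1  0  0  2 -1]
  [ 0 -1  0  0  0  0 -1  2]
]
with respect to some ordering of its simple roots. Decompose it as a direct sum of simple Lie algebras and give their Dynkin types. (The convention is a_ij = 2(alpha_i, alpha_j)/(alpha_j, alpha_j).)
The diagram associated to this matrix has two connected components: the simple roots {alpha_5, alpha_6} form a chain of 2 nodes with a double edge at one end; the terminal node there is the unique short simple root (B_2), and {alpha_1, alpha_2, alpha_3, alpha_4, alpha_7, alpha_8} form a chain of 4 nodes with a fork of two nodes at one end (D_6). A semisimple Lie algebra decomposes uniquely as the direct sum of simple ideals, one per connected component of its Dynkin diagram, so g ≅ B_2 ⊕ D_6 (dimension 10 + 66 = 76).

B_2 ⊕ D_6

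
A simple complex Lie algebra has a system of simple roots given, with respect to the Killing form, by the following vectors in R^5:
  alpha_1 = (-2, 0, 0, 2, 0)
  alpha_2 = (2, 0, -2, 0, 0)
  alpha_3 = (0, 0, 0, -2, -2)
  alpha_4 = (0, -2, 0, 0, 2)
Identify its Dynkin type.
A_4

Compute the Cartan integers a_ij = 2(alpha_i, alpha_j)/(alpha_j, alpha_j); the resulting 4x4 Cartan matrix is
[[2, -1, -1, 0], [-1, 2, 0, 0], [-1, 0, 2, -1], [0, 0, -1, 2]].
All simple roots have the same length, so the diagram is simply laced. The associated Dynkin diagram is a chain of 4 nodes with single edges (A_4), so the type is A_4 (the algebra sl(5)).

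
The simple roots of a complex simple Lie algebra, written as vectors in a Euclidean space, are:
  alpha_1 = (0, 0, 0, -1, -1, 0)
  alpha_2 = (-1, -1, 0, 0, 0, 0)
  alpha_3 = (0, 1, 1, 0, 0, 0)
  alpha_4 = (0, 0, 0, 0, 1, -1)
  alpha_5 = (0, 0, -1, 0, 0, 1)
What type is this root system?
Compute the Cartan integers a_ij = 2(alpha_i, alpha_j)/(alpha_j, alpha_j); the resulting 5x5 Cartan matrix is
[[2, 0, 0, -1, 0], [0, 2, -1, 0, 0], [0, -1, 2, 0, -1], [-1, 0, 0, 2, -1], [0, 0, -1, -1, 2]].
All simple roots have the same length, so the diagram is simply laced. The associated Dynkin diagram is a chain of 5 nodes with single edges (A_5), so the type is A_5 (the algebra sl(6)).

A_5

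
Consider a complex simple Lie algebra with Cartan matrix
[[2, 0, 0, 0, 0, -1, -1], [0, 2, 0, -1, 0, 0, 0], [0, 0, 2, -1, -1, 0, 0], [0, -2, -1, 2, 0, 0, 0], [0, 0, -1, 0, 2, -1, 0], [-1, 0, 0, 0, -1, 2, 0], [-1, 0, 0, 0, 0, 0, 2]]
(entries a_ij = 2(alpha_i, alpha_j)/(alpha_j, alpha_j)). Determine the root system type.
B7

The matrix has rank 7 with 2's on the diagonal. Reading the off-diagonal entries as Dynkin edges (a single edge where a_ij = a_ji = -1; a double or triple edge where a_ij * a_ji = 2 or 3), the diagram is a chain of 7 nodes with a double edge at one end; the terminal node there is the unique short simple root (B_7). One simple-root ordering that puts it in standard form is (alpha_7, alpha_1, alpha_6, alpha_5, alpha_3, alpha_4, alpha_2). So the algebra is type B_7, i.e. so(15).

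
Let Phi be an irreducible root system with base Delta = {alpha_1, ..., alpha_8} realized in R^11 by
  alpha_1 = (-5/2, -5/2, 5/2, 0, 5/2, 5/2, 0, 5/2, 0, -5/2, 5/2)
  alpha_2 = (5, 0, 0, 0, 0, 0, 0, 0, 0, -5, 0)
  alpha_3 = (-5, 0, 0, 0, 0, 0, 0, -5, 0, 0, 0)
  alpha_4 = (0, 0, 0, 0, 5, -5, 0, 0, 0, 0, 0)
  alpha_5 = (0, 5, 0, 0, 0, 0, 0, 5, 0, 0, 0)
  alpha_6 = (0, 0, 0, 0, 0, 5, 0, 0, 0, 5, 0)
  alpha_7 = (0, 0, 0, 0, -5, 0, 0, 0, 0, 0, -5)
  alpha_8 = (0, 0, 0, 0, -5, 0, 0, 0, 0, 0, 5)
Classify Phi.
E_8

Compute the Cartan integers a_ij = 2(alpha_i, alpha_j)/(alpha_j, alpha_j); the resulting 8x8 Cartan matrix is
[[2, 0, 0, 0, 0, 0, -1, 0], [0, 2, -1, 0, 0, -1, 0, 0], [0, -1, 2, 0, -1, 0, 0, 0], [0, 0, 0, 2, 0, -1, -1, -1], [0, 0, -1, 0, 2, 0, 0, 0], [0, -1, 0, -1, 0, 2, 0, 0], [-1, 0, 0, -1, 0, 0, 2, 0], [0, 0, 0, -1, 0, 0, 0, 2]].
All simple roots have the same length, so the diagram is simply laced. The associated Dynkin diagram is a chain of 7 nodes with one extra node attached to the third node from one end (E_8), so the type is E_8.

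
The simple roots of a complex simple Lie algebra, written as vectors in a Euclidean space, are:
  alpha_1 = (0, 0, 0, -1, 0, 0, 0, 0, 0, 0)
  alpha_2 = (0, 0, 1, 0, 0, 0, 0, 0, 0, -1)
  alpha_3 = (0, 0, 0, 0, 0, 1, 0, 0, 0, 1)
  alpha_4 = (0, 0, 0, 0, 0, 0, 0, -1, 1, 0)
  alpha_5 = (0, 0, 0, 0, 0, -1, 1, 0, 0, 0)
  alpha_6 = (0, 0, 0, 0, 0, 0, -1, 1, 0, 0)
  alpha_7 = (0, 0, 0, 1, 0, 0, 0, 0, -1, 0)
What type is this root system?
type B_7

Compute the Cartan integers a_ij = 2(alpha_i, alpha_j)/(alpha_j, alpha_j); the resulting 7x7 Cartan matrix is
[[2, 0, 0, 0, 0, 0, -1], [0, 2, -1, 0, 0, 0, 0], [0, -1, 2, 0, -1, 0, 0], [0, 0, 0, 2, 0, -1, -1], [0, 0, -1, 0, 2, -1, 0], [0, 0, 0, -1, -1, 2, 0], [-2, 0, 0, -1, 0, 0, 2]].
The roots have two lengths (squared-length ratio 2:1); the short ones are alpha_{1}. The associated Dynkin diagram is a chain of 7 nodes with a double edge at one end; the terminal node there is the unique short simple root (B_7), so the type is B_7 (the algebra so(15)).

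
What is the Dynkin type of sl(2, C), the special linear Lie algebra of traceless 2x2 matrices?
This is sl(2), which has dimension 2^2 - 1 = 3 and rank 2 - 1 = 1 (a Cartan subalgebra is the diagonal traceless matrices). In the classification of classical Lie algebras, the special linear algebra sl(n+1) has type A_n; here n = 1, so the Dynkin diagram is a chain of 1 nodes with single edges (A_1). Hence the type is A_1.

A1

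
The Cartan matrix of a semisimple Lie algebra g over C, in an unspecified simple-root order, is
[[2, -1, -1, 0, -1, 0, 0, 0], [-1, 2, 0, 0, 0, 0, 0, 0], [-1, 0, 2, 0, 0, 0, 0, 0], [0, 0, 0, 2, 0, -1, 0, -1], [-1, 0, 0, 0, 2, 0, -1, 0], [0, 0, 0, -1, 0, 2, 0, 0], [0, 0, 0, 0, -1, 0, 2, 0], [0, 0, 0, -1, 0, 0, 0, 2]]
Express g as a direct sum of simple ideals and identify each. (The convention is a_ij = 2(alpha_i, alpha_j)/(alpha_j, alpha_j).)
The diagram associated to this matrix has two connected components: the simple roots {alpha_4, alpha_6, alpha_8} form a chain of 3 nodes with single edges (A_3), and {alpha_1, alpha_2, alpha_3, alpha_5, alpha_7} form a chain of 3 nodes with a fork of two nodes at one end (D_5). A semisimple Lie algebra decomposes uniquely as the direct sum of simple ideals, one per connected component of its Dynkin diagram, so g ≅ A_3 ⊕ D_5 (dimension 15 + 45 = 60).

type A_3 ⊕ type D_5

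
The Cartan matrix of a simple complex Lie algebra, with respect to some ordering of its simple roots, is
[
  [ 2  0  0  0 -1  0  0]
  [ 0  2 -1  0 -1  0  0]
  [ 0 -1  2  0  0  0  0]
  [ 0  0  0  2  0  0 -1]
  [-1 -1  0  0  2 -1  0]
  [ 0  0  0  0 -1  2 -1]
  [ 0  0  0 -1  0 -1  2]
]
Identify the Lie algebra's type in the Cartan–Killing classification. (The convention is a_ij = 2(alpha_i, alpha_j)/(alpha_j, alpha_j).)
type E_7

The matrix has rank 7 with 2's on the diagonal. Reading the off-diagonal entries as Dynkin edges (a single edge where a_ij = a_ji = -1; a double or triple edge where a_ij * a_ji = 2 or 3), the diagram is a chain of 6 nodes with one extra node attached to the third node from one end (E_7). One simple-root ordering that puts it in standard form is (alpha_3, alpha_1, alpha_2, alpha_5, alpha_6, alpha_7, alpha_4). So the algebra is type E_7.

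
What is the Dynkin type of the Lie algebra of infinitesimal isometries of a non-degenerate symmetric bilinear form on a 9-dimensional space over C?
B_4

This is so(9) with 9 odd, which has dimension 9(9-1)/2 = 36 and rank (9-1)/2 = 4. In the classification of classical Lie algebras, the orthogonal algebra so(2n+1) in an odd number of variables has type B_n; here n = 4, so the Dynkin diagram is a chain of 4 nodes with a double edge at one end; the terminal node there is the unique short simple root (B_4). Hence the type is B_4.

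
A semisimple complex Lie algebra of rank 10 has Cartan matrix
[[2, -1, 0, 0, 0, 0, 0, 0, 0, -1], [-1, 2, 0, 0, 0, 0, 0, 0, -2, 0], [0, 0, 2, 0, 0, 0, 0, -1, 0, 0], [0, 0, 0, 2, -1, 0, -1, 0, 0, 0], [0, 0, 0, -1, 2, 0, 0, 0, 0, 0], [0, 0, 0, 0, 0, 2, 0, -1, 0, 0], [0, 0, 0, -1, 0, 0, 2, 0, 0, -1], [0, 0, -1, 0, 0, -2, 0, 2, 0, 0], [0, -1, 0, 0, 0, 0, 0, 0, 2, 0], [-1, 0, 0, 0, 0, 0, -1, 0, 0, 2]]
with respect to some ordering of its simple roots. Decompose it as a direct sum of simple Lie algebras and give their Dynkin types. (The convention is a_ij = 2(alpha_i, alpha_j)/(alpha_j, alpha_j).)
B3 ⊕ B7

The diagram associated to this matrix has two connected components: the simple roots {alpha_3, alpha_6, alpha_8} form a chain of 3 nodes with a double edge at one end; the terminal node there is the unique short simple root (B_3), and {alpha_1, alpha_2, alpha_4, alpha_5, alpha_7, alpha_9, alpha_10} form a chain of 7 nodes with a double edge at one end; the terminal node there is the unique short simple root (B_7). A semisimple Lie algebra decomposes uniquely as the direct sum of simple ideals, one per connected component of its Dynkin diagram, so g ≅ B_3 ⊕ B_7 (dimension 21 + 105 = 126).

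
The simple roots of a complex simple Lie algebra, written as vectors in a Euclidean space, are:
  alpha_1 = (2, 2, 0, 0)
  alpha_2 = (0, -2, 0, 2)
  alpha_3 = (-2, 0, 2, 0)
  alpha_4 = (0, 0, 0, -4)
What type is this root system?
Compute the Cartan integers a_ij = 2(alpha_i, alpha_j)/(alpha_j, alpha_j); the resulting 4x4 Cartan matrix is
[[2, -1, -1, 0], [-1, 2, 0, -1], [-1, 0, 2, 0], [0, -2, 0, 2]].
The roots have two lengths (squared-length ratio 2:1); the short ones are alpha_{1,2,3}. The associated Dynkin diagram is a chain of 4 nodes with a double edge at one end; the terminal node there is the unique long simple root (C_4), so the type is C_4 (the algebra sp(8)).

C4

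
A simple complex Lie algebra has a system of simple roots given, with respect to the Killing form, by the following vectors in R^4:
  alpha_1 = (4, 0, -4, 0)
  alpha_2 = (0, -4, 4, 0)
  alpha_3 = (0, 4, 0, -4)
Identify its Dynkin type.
type A_3

Compute the Cartan integers a_ij = 2(alpha_i, alpha_j)/(alpha_j, alpha_j); the resulting 3x3 Cartan matrix is
[[2, -1, 0], [-1, 2, -1], [0, -1, 2]].
All simple roots have the same length, so the diagram is simply laced. The associated Dynkin diagram is a chain of 3 nodes with single edges (A_3), so the type is A_3 (the algebra sl(4)).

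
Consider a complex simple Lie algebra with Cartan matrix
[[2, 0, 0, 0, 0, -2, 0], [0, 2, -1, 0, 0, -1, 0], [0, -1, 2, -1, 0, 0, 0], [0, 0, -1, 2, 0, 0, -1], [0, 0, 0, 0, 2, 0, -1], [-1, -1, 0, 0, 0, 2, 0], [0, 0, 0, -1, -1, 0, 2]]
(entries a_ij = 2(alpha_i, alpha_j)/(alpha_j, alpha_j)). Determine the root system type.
C_7

The matrix has rank 7 with 2's on the diagonal. Reading the off-diagonal entries as Dynkin edges (a single edge where a_ij = a_ji = -1; a double or triple edge where a_ij * a_ji = 2 or 3), the diagram is a chain of 7 nodes with a double edge at one end; the terminal node there is the unique long simple root (C_7). One simple-root ordering that puts it in standard form is (alpha_5, alpha_7, alpha_4, alpha_3, alpha_2, alpha_6, alpha_1). So the algebra is type C_7, i.e. sp(14).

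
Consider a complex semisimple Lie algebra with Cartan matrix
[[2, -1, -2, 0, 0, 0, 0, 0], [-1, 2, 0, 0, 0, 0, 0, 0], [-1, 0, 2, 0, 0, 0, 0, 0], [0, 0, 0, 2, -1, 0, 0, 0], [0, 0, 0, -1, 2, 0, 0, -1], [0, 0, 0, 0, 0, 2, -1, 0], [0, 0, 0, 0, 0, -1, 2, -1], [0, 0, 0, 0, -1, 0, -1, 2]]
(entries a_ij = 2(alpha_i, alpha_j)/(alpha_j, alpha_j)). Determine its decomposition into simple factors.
The diagram associated to this matrix has two connected components: the simple roots {alpha_4, alpha_5, alpha_6, alpha_7, alpha_8} form a chain of 5 nodes with single edges (A_5), and {alpha_1, alpha_2, alpha_3} form a chain of 3 nodes with a double edge at one end; the terminal node there is the unique short simple root (B_3). A semisimple Lie algebra decomposes uniquely as the direct sum of simple ideals, one per connected component of its Dynkin diagram, so g ≅ A_5 ⊕ B_3 (dimension 35 + 21 = 56).

A5 + B3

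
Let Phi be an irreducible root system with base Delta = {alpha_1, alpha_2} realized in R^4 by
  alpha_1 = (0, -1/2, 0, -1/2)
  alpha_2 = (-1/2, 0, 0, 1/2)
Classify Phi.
Compute the Cartan integers a_ij = 2(alpha_i, alpha_j)/(alpha_j, alpha_j); the resulting 2x2 Cartan matrix is
[[2, -1], [-1, 2]].
All simple roots have the same length, so the diagram is simply laced. The associated Dynkin diagram is a chain of 2 nodes with single edges (A_2), so the type is A_2 (the algebra sl(3)).

A2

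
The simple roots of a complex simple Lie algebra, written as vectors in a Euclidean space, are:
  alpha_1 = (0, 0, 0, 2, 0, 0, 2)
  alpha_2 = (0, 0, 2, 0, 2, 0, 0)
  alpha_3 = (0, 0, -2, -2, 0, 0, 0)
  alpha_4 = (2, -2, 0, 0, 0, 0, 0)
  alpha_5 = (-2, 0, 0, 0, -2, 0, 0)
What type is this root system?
Compute the Cartan integers a_ij = 2(alpha_i, alpha_j)/(alpha_j, alpha_j); the resulting 5x5 Cartan matrix is
[[2, 0, -1, 0, 0], [0, 2, -1, 0, -1], [-1, -1, 2, 0, 0], [0, 0, 0, 2, -1], [0, -1, 0, -1, 2]].
All simple roots have the same length, so the diagram is simply laced. The associated Dynkin diagram is a chain of 5 nodes with single edges (A_5), so the type is A_5 (the algebra sl(6)).

A_5 (sl(6))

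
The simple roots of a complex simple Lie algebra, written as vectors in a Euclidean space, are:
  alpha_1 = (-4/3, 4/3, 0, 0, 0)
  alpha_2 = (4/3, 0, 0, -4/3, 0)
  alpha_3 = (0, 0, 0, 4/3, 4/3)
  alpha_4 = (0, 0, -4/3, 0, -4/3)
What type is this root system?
Compute the Cartan integers a_ij = 2(alpha_i, alpha_j)/(alpha_j, alpha_j); the resulting 4x4 Cartan matrix is
[[2, -1, 0, 0], [-1, 2, -1, 0], [0, -1, 2, -1], [0, 0, -1, 2]].
All simple roots have the same length, so the diagram is simply laced. The associated Dynkin diagram is a chain of 4 nodes with single edges (A_4), so the type is A_4 (the algebra sl(5)).

A_4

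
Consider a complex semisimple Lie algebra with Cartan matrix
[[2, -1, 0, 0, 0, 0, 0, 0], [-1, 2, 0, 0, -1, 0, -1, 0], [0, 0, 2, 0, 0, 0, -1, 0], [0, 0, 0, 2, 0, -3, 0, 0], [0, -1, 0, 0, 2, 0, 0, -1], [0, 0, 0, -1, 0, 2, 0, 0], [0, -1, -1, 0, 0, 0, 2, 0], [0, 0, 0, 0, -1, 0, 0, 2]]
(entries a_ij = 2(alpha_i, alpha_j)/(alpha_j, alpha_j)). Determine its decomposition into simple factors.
E_6 ⊕ G_2

The diagram associated to this matrix has two connected components: the simple roots {alpha_1, alpha_2, alpha_3, alpha_5, alpha_7, alpha_8} form a chain of 5 nodes with one extra node attached to the third node from one end (E_6), and {alpha_4, alpha_6} form two nodes joined by a triple edge (G_2). A semisimple Lie algebra decomposes uniquely as the direct sum of simple ideals, one per connected component of its Dynkin diagram, so g ≅ E_6 ⊕ G_2 (dimension 78 + 14 = 92).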